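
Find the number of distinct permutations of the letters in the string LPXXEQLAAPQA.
12! / (2! × 1! × 2! × 2! × 3! × 2!) = 4989600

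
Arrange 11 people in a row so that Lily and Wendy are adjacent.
Treat as block: (11-1)! × 2! = 3628800 × 2 = 7257600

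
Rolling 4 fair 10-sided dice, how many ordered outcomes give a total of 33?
Coefficient of x^33 in (x + x² + ... + x^10)^4. By inclusion-exclusion on dice exceeding 10: Σ_j (-1)^j C(4,j)·C(33-1-10j, 3) = C(4,0)·C(32,3) - C(4,1)·C(22,3) + C(4,2)·C(12,3) = 1·4960 - 4·1540 + 6·220 = 120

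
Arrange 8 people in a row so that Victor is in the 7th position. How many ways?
Fix one position: (8-1)! = 5040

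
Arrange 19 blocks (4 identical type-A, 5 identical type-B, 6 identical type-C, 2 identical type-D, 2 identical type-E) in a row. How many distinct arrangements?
19! / (4! × 5! × 6! × 2! × 2!) = 14665931280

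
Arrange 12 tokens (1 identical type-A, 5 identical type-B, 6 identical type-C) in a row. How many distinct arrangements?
12! / (1! × 5! × 6!) = 5544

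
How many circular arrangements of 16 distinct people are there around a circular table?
Circular: fix one position, arrange the rest. (16-1)! = 1307674368000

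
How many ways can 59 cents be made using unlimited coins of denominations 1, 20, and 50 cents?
Coefficient of x^59 in 1/(1-x^1) · 1/(1-x^20) · 1/(1-x^50). Case on j = number of 50-cent coins (j = 0..1); remainder r = 59 - 50j is made from {1,20} in ⌊r/20⌋+1 ways. r = 59, 9 → 3 + 1 = 4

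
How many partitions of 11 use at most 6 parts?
By conjugation, equals partitions of 11 into parts ≤ 6. Let r_j(i) = number of partitions of i into parts ≤ j, for i = 0..11. r_1(i) = 1 for all i; r_j(i) = r_{j-1}(i) + r_j(i-j). Rows j = 2..6: ≤2: 1 1 2 2 3 3 4 4 5 5 6 6; ≤3: 1 1 2 3 4 5 7 8 10 12 14 16; ≤4: 1 1 2 3 5 6 9 11 15 18 23 27; ≤5: 1 1 2 3 5 7 10 13 18 23 30 37; ≤6: 1 1 2 3 5 7 11 14 20 26 35 44. r_6(11) = 44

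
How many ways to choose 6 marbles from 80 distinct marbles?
C(80,6) = 80!/(6!×74!) = 300500200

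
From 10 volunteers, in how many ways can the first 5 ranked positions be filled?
P(10,5) = 10!/(10-5)! = 30240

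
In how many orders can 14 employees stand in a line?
14! = 87178291200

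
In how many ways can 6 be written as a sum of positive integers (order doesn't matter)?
Pentagonal recurrence p(n) = p(n-1) + p(n-2) - p(n-5) - p(n-7) + p(n-12) + p(n-15) - ... gives p(0..5) = 1, 1, 2, 3, 5, 7. p(6) = p(5) + p(4) - p(1) = 7 + 5 - 1 = 11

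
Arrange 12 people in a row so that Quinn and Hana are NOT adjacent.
Total - adjacent = 12! - (12-1)!×2 = 479001600 - 79833600 = 399168000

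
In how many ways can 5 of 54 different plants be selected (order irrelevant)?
C(54,5) = 54!/(5!×49!) = 3162510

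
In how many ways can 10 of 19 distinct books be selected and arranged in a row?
P(19,10) = 19!/(19-10)! = 335221286400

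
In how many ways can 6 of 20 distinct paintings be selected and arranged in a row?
P(20,6) = 20!/(20-6)! = 27907200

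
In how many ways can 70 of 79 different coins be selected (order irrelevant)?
C(79,70) = 79!/(70!×9!) = 205811513765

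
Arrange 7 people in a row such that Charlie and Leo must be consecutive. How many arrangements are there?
Treat the 2 as one block: (7-2+1)! × 2! = 720 × 2 = 1440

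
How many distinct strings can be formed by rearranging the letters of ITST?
4! / (1! × 2! × 1!) = 12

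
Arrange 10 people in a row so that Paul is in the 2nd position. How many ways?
Fix one position: (10-1)! = 362880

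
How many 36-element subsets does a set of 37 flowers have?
C(37,36) = 37!/(36!×1!) = 37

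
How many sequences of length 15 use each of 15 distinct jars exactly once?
15! = 1307674368000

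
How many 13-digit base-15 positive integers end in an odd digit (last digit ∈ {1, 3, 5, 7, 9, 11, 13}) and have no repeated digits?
Last∈{1,3,5,7,9,11,13}. Last=0: 0. Last nonzero: 7×13×P(13,11) = 283329446400. Total = 283329446400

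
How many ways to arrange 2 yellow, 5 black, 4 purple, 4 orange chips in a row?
15! / (2! × 5! × 4! × 4!) = 9459450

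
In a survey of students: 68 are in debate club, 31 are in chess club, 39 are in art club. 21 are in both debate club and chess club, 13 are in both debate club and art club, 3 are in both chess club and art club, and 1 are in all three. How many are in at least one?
|A∪B∪C| = 68+31+39-21-13-3+1 = 102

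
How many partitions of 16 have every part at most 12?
Let r_j(i) = number of partitions of i into parts ≤ j, for i = 0..16. r_1(i) = 1 for all i; r_j(i) = r_{j-1}(i) + r_j(i-j). Rows j = 2..12: ≤2: 1 1 2 2 3 3 4 4 5 5 6 6 7 7 8 8 9; ≤3: 1 1 2 3 4 5 7 8 10 12 14 16 19 21 24 27 30; ≤4: 1 1 2 3 5 6 9 11 15 18 23 27 34 39 47 54 64; ≤5: 1 1 2 3 5 7 10 13 18 23 30 37 47 57 70 84 101; ≤6: 1 1 2 3 5 7 11 14 20 26 35 44 58 71 90 110 136; ≤7: 1 1 2 3 5 7 11 15 21 28 38 49 65 82 105 131 164; ≤8: 1 1 2 3 5 7 11 15 22 29 40 52 70 89 116 146 186; ≤9: 1 1 2 3 5 7 11 15 22 30 41 54 73 94 123 157 201; ≤10: 1 1 2 3 5 7 11 15 22 30 42 55 75 97 128 164 212; ≤11: 1 1 2 3 5 7 11 15 22 30 42 56 76 99 131 169 219; ≤12: 1 1 2 3 5 7 11 15 22 30 42 56 77 100 133 172 224. r_12(16) = 224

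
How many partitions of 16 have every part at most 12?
Let r_j(i) = number of partitions of i into parts ≤ j, for i = 0..16. r_1(i) = 1 for all i; r_j(i) = r_{j-1}(i) + r_j(i-j). Rows j = 2..12: ≤2: 1 1 2 2 3 3 4 4 5 5 6 6 7 7 8 8 9; ≤3: 1 1 2 3 4 5 7 8 10 12 14 16 19 21 24 27 30; ≤4: 1 1 2 3 5 6 9 11 15 18 23 27 34 39 47 54 64; ≤5: 1 1 2 3 5 7 10 13 18 23 30 37 47 57 70 84 101; ≤6: 1 1 2 3 5 7 11 14 20 26 35 44 58 71 90 110 136; ≤7: 1 1 2 3 5 7 11 15 21 28 38 49 65 82 105 131 164; ≤8: 1 1 2 3 5 7 11 15 22 29 40 52 70 89 116 146 186; ≤9: 1 1 2 3 5 7 11 15 22 30 41 54 73 94 123 157 201; ≤10: 1 1 2 3 5 7 11 15 22 30 42 55 75 97 128 164 212; ≤11: 1 1 2 3 5 7 11 15 22 30 42 56 76 99 131 169 219; ≤12: 1 1 2 3 5 7 11 15 22 30 42 56 77 100 133 172 224. r_12(16) = 224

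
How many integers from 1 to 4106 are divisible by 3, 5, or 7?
⌊4106/3⌋+⌊4106/5⌋+⌊4106/7⌋ - ⌊4106/15⌋-⌊4106/21⌋-⌊4106/35⌋ + ⌊4106/105⌋ = 1368+821+586 - 273-195-117 + 39 = 2229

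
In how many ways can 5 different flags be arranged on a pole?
5! = 120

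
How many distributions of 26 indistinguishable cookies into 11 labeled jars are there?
C(26+11-1, 11-1) = C(36, 10) = 254186856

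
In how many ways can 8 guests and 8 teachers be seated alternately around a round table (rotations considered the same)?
Fix one of the guests: (8-1)! ways for the remaining guests, × 8! ways for the teachers = 5040 × 40320 = 203212800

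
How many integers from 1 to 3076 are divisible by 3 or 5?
⌊3076/3⌋ + ⌊3076/5⌋ - ⌊3076/15⌋ = 1025 + 615 - 205 = 1435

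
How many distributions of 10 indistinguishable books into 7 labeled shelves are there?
C(10+7-1, 7-1) = C(16, 6) = 8008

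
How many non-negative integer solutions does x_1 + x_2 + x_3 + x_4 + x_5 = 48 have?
C(48+5-1, 5-1) = C(52, 4) = 270725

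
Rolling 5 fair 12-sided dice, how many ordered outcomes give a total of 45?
Coefficient of x^45 in (x + x² + ... + x^12)^5. By inclusion-exclusion on dice exceeding 12: Σ_j (-1)^j C(5,j)·C(45-1-12j, 4) = C(5,0)·C(44,4) - C(5,1)·C(32,4) + C(5,2)·C(20,4) - C(5,3)·C(8,4) = 1·135751 - 5·35960 + 10·4845 - 10·70 = 3701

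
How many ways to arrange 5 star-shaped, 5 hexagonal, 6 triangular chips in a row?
16! / (5! × 5! × 6!) = 2018016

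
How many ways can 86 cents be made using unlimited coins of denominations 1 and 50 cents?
Coefficient of x^86 in 1/(1-x^1) · 1/(1-x^50). Use j coins of 50 for j = 0..⌊86/50⌋ = 1, the rest in 1s: 1 + 1 = 2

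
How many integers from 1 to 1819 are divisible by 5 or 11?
⌊1819/5⌋ + ⌊1819/11⌋ - ⌊1819/55⌋ = 363 + 165 - 33 = 495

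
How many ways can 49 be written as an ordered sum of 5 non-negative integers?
C(49+5-1, 5-1) = C(53, 4) = 292825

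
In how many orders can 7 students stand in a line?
7! = 5040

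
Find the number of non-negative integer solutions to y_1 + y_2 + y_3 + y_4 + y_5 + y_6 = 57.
C(57+6-1, 6-1) = C(62, 5) = 6471002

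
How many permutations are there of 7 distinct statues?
7! = 5040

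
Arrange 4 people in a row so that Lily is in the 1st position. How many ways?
Fix one position: (4-1)! = 6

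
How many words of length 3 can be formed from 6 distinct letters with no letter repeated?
P(6,3) = 6!/(6-3)! = 120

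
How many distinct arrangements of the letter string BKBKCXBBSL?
10! / (1! × 1! × 2! × 1! × 4! × 1!) = 75600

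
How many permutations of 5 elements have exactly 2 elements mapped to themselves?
Choose the 2 fixed points C(5,2) = 10, derange the rest: !3 = Σ_{j=0}^{3} (-1)^j·3!/j! = 6 - 6 + 3 - 1 = 2. Product = 10 × 2 = 20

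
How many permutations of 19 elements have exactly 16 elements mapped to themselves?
Choose the 16 fixed points C(19,16) = 969, derange the rest: !3 = Σ_{j=0}^{3} (-1)^j·3!/j! = 6 - 6 + 3 - 1 = 2. Product = 969 × 2 = 1938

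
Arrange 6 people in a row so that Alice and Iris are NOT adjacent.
Total - adjacent = 6! - (6-1)!×2 = 720 - 240 = 480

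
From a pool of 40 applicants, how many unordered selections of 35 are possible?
C(40,35) = 40!/(35!×5!) = 658008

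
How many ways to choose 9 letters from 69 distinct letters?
C(69,9) = 69!/(9!×60!) = 56672074888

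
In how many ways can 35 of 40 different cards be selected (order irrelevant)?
C(40,35) = 40!/(35!×5!) = 658008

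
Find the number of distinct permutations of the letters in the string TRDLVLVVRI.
10! / (1! × 2! × 3! × 1! × 1! × 2!) = 151200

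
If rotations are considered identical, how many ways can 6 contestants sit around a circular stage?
Circular: fix one position, arrange the rest. (6-1)! = 120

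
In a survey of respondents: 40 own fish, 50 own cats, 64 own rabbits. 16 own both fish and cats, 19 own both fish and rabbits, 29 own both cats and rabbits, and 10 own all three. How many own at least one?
|A∪B∪C| = 40+50+64-16-19-29+10 = 100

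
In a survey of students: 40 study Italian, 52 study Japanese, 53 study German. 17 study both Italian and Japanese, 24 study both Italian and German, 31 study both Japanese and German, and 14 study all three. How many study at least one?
|A∪B∪C| = 40+52+53-17-24-31+14 = 87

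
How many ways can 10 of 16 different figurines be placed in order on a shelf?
P(16,10) = 16!/(16-10)! = 29059430400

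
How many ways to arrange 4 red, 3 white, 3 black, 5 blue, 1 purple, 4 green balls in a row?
20! / (4! × 3! × 3! × 5! × 1! × 4!) = 977728752000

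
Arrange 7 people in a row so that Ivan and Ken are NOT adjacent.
Total - adjacent = 7! - (7-1)!×2 = 5040 - 1440 = 3600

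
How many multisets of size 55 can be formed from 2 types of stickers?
C(55+2-1, 2-1) = C(56, 1) = 56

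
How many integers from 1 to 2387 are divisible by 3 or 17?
⌊2387/3⌋ + ⌊2387/17⌋ - ⌊2387/51⌋ = 795 + 140 - 46 = 889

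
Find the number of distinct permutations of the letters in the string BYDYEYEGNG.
10! / (1! × 2! × 1! × 2! × 1! × 3!) = 151200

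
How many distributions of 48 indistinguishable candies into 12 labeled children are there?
C(48+12-1, 12-1) = C(59, 11) = 279871768995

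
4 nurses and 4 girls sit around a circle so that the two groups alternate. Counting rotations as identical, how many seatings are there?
Fix one of the nurses: (4-1)! ways for the remaining nurses, × 4! ways for the girls = 6 × 24 = 144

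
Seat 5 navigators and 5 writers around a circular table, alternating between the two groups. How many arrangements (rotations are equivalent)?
Fix one of the navigators: (5-1)! ways for the remaining navigators, × 5! ways for the writers = 24 × 120 = 2880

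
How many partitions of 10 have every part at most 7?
Let r_j(i) = number of partitions of i into parts ≤ j, for i = 0..10. r_1(i) = 1 for all i; r_j(i) = r_{j-1}(i) + r_j(i-j). Rows j = 2..7: ≤2: 1 1 2 2 3 3 4 4 5 5 6; ≤3: 1 1 2 3 4 5 7 8 10 12 14; ≤4: 1 1 2 3 5 6 9 11 15 18 23; ≤5: 1 1 2 3 5 7 10 13 18 23 30; ≤6: 1 1 2 3 5 7 11 14 20 26 35; ≤7: 1 1 2 3 5 7 11 15 21 28 38. r_7(10) = 38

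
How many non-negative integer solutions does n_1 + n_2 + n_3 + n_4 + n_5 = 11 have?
C(11+5-1, 5-1) = C(15, 4) = 1365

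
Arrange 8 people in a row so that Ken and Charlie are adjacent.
Treat as block: (8-1)! × 2! = 5040 × 2 = 10080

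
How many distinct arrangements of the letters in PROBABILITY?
11! / (1! × 1! × 1! × 2! × 1! × 2! × 1! × 1! × 1!) = 9979200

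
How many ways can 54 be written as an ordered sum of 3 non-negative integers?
C(54+3-1, 3-1) = C(56, 2) = 1540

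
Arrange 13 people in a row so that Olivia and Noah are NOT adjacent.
Total - adjacent = 13! - (13-1)!×2 = 6227020800 - 958003200 = 5269017600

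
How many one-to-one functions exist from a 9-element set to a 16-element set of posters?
P(16,9) = 16!/(16-9)! = 4151347200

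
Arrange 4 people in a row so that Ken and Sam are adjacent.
Treat as block: (4-1)! × 2! = 6 × 2 = 12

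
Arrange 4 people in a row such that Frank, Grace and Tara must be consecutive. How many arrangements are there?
Treat the 3 as one block: (4-3+1)! × 3! = 2 × 6 = 12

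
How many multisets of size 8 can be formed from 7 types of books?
C(8+7-1, 7-1) = C(14, 6) = 3003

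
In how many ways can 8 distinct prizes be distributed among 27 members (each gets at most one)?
P(27,8) = 27!/(27-8)! = 89513424000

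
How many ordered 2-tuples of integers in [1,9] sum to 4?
Coefficient of x^4 in (x + x² + ... + x^9)^2. By inclusion-exclusion on dice exceeding 9: Σ_j (-1)^j C(2,j)·C(4-1-9j, 1) = C(2,0)·C(3,1) = 1·3 = 3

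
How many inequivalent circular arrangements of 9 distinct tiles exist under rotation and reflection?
(9-1)!/2 = 40320/2 = 20160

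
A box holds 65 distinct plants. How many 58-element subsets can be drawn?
C(65,58) = 65!/(58!×7!) = 696190560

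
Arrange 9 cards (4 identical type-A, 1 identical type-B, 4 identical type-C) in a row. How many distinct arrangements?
9! / (4! × 1! × 4!) = 630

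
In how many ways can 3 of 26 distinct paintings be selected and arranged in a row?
P(26,3) = 26!/(26-3)! = 15600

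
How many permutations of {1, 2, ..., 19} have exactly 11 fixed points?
Choose the 11 fixed points C(19,11) = 75582, derange the rest: !8 = Σ_{j=0}^{8} (-1)^j·8!/j! = 40320 - 40320 + 20160 - 6720 + 1680 - 336 + 56 - 8 + 1 = 14833. Product = 75582 × 14833 = 1121107806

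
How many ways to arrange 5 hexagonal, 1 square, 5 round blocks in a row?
11! / (5! × 1! × 5!) = 2772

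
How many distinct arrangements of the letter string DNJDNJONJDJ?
11! / (3! × 1! × 4! × 3!) = 46200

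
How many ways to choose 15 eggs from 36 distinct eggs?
C(36,15) = 36!/(15!×21!) = 5567902560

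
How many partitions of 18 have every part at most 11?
Let r_j(i) = number of partitions of i into parts ≤ j, for i = 0..18. r_1(i) = 1 for all i; r_j(i) = r_{j-1}(i) + r_j(i-j). Rows j = 2..11: ≤2: 1 1 2 2 3 3 4 4 5 5 6 6 7 7 8 8 9 9 10; ≤3: 1 1 2 3 4 5 7 8 10 12 14 16 19 21 24 27 30 33 37; ≤4: 1 1 2 3 5 6 9 11 15 18 23 27 34 39 47 54 64 72 84; ≤5: 1 1 2 3 5 7 10 13 18 23 30 37 47 57 70 84 101 119 141; ≤6: 1 1 2 3 5 7 11 14 20 26 35 44 58 71 90 110 136 163 199; ≤7: 1 1 2 3 5 7 11 15 21 28 38 49 65 82 105 131 164 201 248; ≤8: 1 1 2 3 5 7 11 15 22 29 40 52 70 89 116 146 186 230 288; ≤9: 1 1 2 3 5 7 11 15 22 30 41 54 73 94 123 157 201 252 318; ≤10: 1 1 2 3 5 7 11 15 22 30 42 55 75 97 128 164 212 267 340; ≤11: 1 1 2 3 5 7 11 15 22 30 42 56 76 99 131 169 219 278 355. r_11(18) = 355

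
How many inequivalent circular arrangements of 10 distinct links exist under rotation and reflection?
(10-1)!/2 = 362880/2 = 181440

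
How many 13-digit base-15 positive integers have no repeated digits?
First digit: 14 choices (nonzero). Then descending: 14 × 14 × 13 × 12 × 11 × 10 × 9 × 8 × 7 × 6 × 5 × 4 × 3 = 610248038400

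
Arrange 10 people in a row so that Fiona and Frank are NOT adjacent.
Total - adjacent = 10! - (10-1)!×2 = 3628800 - 725760 = 2903040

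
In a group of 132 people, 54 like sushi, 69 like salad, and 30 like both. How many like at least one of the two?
|A∪B| = |A| + |B| - |A∩B| = 54 + 69 - 30 = 93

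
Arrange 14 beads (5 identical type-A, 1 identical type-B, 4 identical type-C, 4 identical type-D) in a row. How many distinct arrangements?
14! / (5! × 1! × 4! × 4!) = 1261260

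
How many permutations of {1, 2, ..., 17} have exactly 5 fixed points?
Choose the 5 fixed points C(17,5) = 6188, derange the rest: !12 = Σ_{j=0}^{12} (-1)^j·12!/j! = 479001600 - 479001600 + 239500800 - 79833600 + 19958400 - 3991680 + 665280 - 95040 + 11880 - 1320 + 132 - 12 + 1 = 176214841. Product = 6188 × 176214841 = 1090417436108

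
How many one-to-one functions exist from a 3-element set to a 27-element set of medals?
P(27,3) = 27!/(27-3)! = 17550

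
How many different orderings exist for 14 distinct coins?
14! = 87178291200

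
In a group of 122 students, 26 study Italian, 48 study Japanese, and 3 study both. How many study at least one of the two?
|A∪B| = |A| + |B| - |A∩B| = 26 + 48 - 3 = 71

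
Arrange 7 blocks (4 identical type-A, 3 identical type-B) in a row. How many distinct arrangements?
7! / (4! × 3!) = 35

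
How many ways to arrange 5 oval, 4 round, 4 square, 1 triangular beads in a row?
14! / (5! × 4! × 4! × 1!) = 1261260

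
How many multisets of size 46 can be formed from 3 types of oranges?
C(46+3-1, 3-1) = C(48, 2) = 1128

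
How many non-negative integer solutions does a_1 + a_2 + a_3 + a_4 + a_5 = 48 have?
C(48+5-1, 5-1) = C(52, 4) = 270725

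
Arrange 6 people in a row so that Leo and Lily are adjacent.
Treat as block: (6-1)! × 2! = 120 × 2 = 240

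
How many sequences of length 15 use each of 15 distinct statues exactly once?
15! = 1307674368000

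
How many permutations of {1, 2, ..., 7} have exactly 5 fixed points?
Choose the 5 fixed points C(7,5) = 21, derange the rest: !2 = Σ_{j=0}^{2} (-1)^j·2!/j! = 2 - 2 + 1 = 1. Product = 21 × 1 = 21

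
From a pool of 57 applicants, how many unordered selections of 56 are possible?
C(57,56) = 57!/(56!×1!) = 57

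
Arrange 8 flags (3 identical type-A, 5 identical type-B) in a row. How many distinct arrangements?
8! / (3! × 5!) = 56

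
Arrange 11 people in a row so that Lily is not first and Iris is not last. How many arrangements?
By inclusion-exclusion: 11! - 2×(11-1)! + (11-2)! = 39916800 - 7257600 + 362880 = 33022080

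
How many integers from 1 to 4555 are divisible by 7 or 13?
⌊4555/7⌋ + ⌊4555/13⌋ - ⌊4555/91⌋ = 650 + 350 - 50 = 950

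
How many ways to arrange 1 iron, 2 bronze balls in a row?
3! / (1! × 2!) = 3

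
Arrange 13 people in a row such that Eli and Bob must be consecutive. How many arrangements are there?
Treat the 2 as one block: (13-2+1)! × 2! = 479001600 × 2 = 958003200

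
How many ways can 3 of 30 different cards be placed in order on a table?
P(30,3) = 30!/(30-3)! = 24360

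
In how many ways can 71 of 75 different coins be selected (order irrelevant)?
C(75,71) = 75!/(71!×4!) = 1215450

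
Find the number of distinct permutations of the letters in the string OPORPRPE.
8! / (3! × 2! × 2! × 1!) = 1680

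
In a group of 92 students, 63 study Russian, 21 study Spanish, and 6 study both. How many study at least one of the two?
|A∪B| = |A| + |B| - |A∩B| = 63 + 21 - 6 = 78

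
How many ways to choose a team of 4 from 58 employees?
C(58,4) = 58!/(4!×54!) = 424270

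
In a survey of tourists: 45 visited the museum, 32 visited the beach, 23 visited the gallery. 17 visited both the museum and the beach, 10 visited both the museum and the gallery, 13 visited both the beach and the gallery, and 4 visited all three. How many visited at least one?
|A∪B∪C| = 45+32+23-17-10-13+4 = 64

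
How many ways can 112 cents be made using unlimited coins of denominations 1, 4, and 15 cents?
Coefficient of x^112 in 1/(1-x^1) · 1/(1-x^4) · 1/(1-x^15). Case on j = number of 15-cent coins (j = 0..7); remainder r = 112 - 15j is made from {1,4} in ⌊r/4⌋+1 ways. r = 112, 97, 82, 67, 52, 37, 22, 7 → 29 + 25 + 21 + 17 + 14 + 10 + 6 + 2 = 124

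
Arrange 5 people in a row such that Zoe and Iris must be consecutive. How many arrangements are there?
Treat the 2 as one block: (5-2+1)! × 2! = 24 × 2 = 48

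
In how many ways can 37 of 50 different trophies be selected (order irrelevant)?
C(50,37) = 50!/(37!×13!) = 354860518600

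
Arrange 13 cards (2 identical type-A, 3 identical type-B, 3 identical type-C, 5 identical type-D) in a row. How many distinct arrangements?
13! / (2! × 3! × 3! × 5!) = 720720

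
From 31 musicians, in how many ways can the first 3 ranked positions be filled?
P(31,3) = 31!/(31-3)! = 26970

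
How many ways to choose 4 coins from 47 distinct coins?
C(47,4) = 47!/(4!×43!) = 178365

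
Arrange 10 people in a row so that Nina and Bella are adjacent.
Treat as block: (10-1)! × 2! = 362880 × 2 = 725760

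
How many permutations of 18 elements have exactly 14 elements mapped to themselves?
Choose the 14 fixed points C(18,14) = 3060, derange the rest: !4 = Σ_{j=0}^{4} (-1)^j·4!/j! = 24 - 24 + 12 - 4 + 1 = 9. Product = 3060 × 9 = 27540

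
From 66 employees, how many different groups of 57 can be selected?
C(66,57) = 66!/(57!×9!) = 37014131440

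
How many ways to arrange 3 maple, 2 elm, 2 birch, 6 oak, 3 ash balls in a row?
16! / (3! × 2! × 2! × 6! × 3!) = 201801600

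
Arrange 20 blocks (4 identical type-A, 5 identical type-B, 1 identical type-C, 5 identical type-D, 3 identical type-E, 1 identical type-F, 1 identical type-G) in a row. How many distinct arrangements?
20! / (4! × 5! × 1! × 5! × 3! × 1! × 1!) = 1173274502400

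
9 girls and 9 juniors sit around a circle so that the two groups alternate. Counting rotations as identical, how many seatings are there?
Fix one of the girls: (9-1)! ways for the remaining girls, × 9! ways for the juniors = 40320 × 362880 = 14631321600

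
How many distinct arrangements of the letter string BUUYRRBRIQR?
11! / (1! × 4! × 1! × 2! × 1! × 2!) = 415800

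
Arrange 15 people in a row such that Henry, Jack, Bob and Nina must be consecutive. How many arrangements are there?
Treat the 4 as one block: (15-4+1)! × 4! = 479001600 × 24 = 11496038400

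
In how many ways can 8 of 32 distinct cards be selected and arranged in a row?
P(32,8) = 32!/(32-8)! = 424097856000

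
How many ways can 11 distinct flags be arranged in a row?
11! = 39916800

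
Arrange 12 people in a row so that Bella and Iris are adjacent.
Treat as block: (12-1)! × 2! = 39916800 × 2 = 79833600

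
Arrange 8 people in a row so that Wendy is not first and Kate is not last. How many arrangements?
By inclusion-exclusion: 8! - 2×(8-1)! + (8-2)! = 40320 - 10080 + 720 = 30960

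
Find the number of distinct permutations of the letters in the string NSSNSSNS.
8! / (5! × 3!) = 56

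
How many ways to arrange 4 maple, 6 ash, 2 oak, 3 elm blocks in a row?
15! / (4! × 6! × 2! × 3!) = 6306300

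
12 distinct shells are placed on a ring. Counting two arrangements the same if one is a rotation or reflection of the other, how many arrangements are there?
(12-1)!/2 = 39916800/2 = 19958400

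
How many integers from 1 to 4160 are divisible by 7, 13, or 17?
⌊4160/7⌋+⌊4160/13⌋+⌊4160/17⌋ - ⌊4160/91⌋-⌊4160/119⌋-⌊4160/221⌋ + ⌊4160/1547⌋ = 594+320+244 - 45-34-18 + 2 = 1063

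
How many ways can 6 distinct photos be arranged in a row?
6! = 720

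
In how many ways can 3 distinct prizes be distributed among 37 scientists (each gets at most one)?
P(37,3) = 37!/(37-3)! = 46620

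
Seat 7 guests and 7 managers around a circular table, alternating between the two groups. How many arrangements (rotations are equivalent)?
Fix one of the guests: (7-1)! ways for the remaining guests, × 7! ways for the managers = 720 × 5040 = 3628800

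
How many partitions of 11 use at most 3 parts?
By conjugation, equals partitions of 11 into parts ≤ 3. Let r_j(i) = number of partitions of i into parts ≤ j, for i = 0..11. r_1(i) = 1 for all i; r_j(i) = r_{j-1}(i) + r_j(i-j). Rows j = 2..3: ≤2: 1 1 2 2 3 3 4 4 5 5 6 6; ≤3: 1 1 2 3 4 5 7 8 10 12 14 16. r_3(11) = 16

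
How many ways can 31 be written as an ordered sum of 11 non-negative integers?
C(31+11-1, 11-1) = C(41, 10) = 1121099408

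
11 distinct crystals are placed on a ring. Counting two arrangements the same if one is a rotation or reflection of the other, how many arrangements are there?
(11-1)!/2 = 3628800/2 = 1814400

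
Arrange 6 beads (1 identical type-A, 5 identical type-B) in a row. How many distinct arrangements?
6! / (1! × 5!) = 6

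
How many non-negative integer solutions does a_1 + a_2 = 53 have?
C(53+2-1, 2-1) = C(54, 1) = 54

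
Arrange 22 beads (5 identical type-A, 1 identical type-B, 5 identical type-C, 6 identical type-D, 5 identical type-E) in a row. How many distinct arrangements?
22! / (5! × 1! × 5! × 6! × 5!) = 903421366848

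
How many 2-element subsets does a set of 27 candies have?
C(27,2) = 27!/(2!×25!) = 351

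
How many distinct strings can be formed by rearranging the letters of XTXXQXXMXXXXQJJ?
15! / (2! × 9! × 1! × 2! × 1!) = 900900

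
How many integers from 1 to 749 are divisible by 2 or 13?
⌊749/2⌋ + ⌊749/13⌋ - ⌊749/26⌋ = 374 + 57 - 28 = 403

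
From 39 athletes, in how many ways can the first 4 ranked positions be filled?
P(39,4) = 39!/(39-4)! = 1974024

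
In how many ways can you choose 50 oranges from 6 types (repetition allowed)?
C(50+6-1, 6-1) = C(55, 5) = 3478761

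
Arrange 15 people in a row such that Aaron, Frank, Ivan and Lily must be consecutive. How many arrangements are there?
Treat the 4 as one block: (15-4+1)! × 4! = 479001600 × 24 = 11496038400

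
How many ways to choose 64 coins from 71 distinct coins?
C(71,64) = 71!/(64!×7!) = 1329890705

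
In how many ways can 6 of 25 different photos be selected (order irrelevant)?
C(25,6) = 25!/(6!×19!) = 177100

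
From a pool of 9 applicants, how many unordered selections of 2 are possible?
C(9,2) = 9!/(2!×7!) = 36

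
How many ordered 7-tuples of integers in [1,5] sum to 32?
Coefficient of x^32 in (x + x² + ... + x^5)^7. By inclusion-exclusion on dice exceeding 5: Σ_j (-1)^j C(7,j)·C(32-1-5j, 6) = C(7,0)·C(31,6) - C(7,1)·C(26,6) + C(7,2)·C(21,6) - C(7,3)·C(16,6) + C(7,4)·C(11,6) - C(7,5)·C(6,6) = 1·736281 - 7·230230 + 21·54264 - 35·8008 + 35·462 - 21·1 = 84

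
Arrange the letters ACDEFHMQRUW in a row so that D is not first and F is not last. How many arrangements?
By inclusion-exclusion: 11! - 2×(11-1)! + (11-2)! = 39916800 - 7257600 + 362880 = 33022080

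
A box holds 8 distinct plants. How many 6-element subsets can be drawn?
C(8,6) = 8!/(6!×2!) = 28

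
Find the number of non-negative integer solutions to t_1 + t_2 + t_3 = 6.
C(6+3-1, 3-1) = C(8, 2) = 28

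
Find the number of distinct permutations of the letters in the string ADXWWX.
6! / (2! × 2! × 1! × 1!) = 180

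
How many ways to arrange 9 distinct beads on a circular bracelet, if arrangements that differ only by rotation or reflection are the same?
(9-1)!/2 = 40320/2 = 20160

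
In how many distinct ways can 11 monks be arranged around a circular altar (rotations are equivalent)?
Circular: fix one position, arrange the rest. (11-1)! = 3628800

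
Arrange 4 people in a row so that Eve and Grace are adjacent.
Treat as block: (4-1)! × 2! = 6 × 2 = 12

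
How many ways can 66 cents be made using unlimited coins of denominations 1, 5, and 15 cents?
Coefficient of x^66 in 1/(1-x^1) · 1/(1-x^5) · 1/(1-x^15). Case on j = number of 15-cent coins (j = 0..4); remainder r = 66 - 15j is made from {1,5} in ⌊r/5⌋+1 ways. r = 66, 51, 36, 21, 6 → 14 + 11 + 8 + 5 + 2 = 40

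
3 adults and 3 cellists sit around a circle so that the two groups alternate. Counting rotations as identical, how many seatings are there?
Fix one of the adults: (3-1)! ways for the remaining adults, × 3! ways for the cellists = 2 × 6 = 12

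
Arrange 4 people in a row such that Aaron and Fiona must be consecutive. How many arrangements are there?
Treat the 2 as one block: (4-2+1)! × 2! = 6 × 2 = 12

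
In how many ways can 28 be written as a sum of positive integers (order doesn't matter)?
Pentagonal recurrence p(n) = p(n-1) + p(n-2) - p(n-5) - p(n-7) + p(n-12) + p(n-15) - ... gives p(0..27) = 1, 1, 2, 3, 5, 7, 11, 15, 22, 30, 42, 56, 77, 101, 135, 176, 231, 297, 385, 490, 627, 792, 1002, 1255, 1575, 1958, 2436, 3010. p(28) = p(27) + p(26) - p(23) - p(21) + p(16) + p(13) - p(6) - p(2) = 3010 + 2436 - 1255 - 792 + 231 + 101 - 11 - 2 = 3718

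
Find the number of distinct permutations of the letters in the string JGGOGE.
6! / (1! × 1! × 3! × 1!) = 120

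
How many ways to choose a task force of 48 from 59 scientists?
C(59,48) = 59!/(48!×11!) = 279871768995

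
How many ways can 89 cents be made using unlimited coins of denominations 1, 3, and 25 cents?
Coefficient of x^89 in 1/(1-x^1) · 1/(1-x^3) · 1/(1-x^25). Case on j = number of 25-cent coins (j = 0..3); remainder r = 89 - 25j is made from {1,3} in ⌊r/3⌋+1 ways. r = 89, 64, 39, 14 → 30 + 22 + 14 + 5 = 71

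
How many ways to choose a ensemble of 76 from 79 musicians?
C(79,76) = 79!/(76!×3!) = 79079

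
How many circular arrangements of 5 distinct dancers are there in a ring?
Circular: fix one position, arrange the rest. (5-1)! = 24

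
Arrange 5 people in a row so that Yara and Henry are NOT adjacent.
Total - adjacent = 5! - (5-1)!×2 = 120 - 48 = 72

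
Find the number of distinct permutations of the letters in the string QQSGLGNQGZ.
10! / (3! × 3! × 1! × 1! × 1! × 1!) = 100800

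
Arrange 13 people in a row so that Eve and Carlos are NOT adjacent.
Total - adjacent = 13! - (13-1)!×2 = 6227020800 - 958003200 = 5269017600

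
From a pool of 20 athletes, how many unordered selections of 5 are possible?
C(20,5) = 20!/(5!×15!) = 15504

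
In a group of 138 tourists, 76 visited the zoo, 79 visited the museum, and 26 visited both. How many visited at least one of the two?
|A∪B| = |A| + |B| - |A∩B| = 76 + 79 - 26 = 129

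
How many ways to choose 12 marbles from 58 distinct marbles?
C(58,12) = 58!/(12!×46!) = 891794789340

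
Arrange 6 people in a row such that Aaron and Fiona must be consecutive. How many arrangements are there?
Treat the 2 as one block: (6-2+1)! × 2! = 120 × 2 = 240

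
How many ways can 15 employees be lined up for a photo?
15! = 1307674368000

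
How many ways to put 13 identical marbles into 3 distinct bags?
C(13+3-1, 3-1) = C(15, 2) = 105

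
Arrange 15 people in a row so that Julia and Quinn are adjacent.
Treat as block: (15-1)! × 2! = 87178291200 × 2 = 174356582400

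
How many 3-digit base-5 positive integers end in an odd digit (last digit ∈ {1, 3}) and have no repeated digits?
Last∈{1,3}. Last=0: 0. Last nonzero: 2×3×P(3,1) = 18. Total = 18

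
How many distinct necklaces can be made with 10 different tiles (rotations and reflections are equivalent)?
(10-1)!/2 = 362880/2 = 181440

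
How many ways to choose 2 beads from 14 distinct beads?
C(14,2) = 14!/(2!×12!) = 91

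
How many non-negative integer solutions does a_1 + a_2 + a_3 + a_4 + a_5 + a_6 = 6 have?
C(6+6-1, 6-1) = C(11, 5) = 462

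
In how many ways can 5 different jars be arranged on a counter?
5! = 120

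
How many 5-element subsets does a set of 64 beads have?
C(64,5) = 64!/(5!×59!) = 7624512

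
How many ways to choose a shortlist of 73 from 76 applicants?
C(76,73) = 76!/(73!×3!) = 70300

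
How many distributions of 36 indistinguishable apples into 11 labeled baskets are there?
C(36+11-1, 11-1) = C(46, 10) = 4076350421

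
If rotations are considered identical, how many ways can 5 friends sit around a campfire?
Circular: fix one position, arrange the rest. (5-1)! = 24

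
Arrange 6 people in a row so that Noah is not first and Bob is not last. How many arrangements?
By inclusion-exclusion: 6! - 2×(6-1)! + (6-2)! = 720 - 240 + 24 = 504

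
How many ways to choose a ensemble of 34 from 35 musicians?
C(35,34) = 35!/(34!×1!) = 35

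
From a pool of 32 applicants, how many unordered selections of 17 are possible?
C(32,17) = 32!/(17!×15!) = 565722720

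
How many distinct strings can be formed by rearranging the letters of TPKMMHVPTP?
10! / (1! × 3! × 1! × 2! × 1! × 2!) = 151200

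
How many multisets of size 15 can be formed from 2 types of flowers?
C(15+2-1, 2-1) = C(16, 1) = 16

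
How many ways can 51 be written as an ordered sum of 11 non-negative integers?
C(51+11-1, 11-1) = C(61, 10) = 90177170226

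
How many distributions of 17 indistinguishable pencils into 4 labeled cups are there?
C(17+4-1, 4-1) = C(20, 3) = 1140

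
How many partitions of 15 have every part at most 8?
Let r_j(i) = number of partitions of i into parts ≤ j, for i = 0..15. r_1(i) = 1 for all i; r_j(i) = r_{j-1}(i) + r_j(i-j). Rows j = 2..8: ≤2: 1 1 2 2 3 3 4 4 5 5 6 6 7 7 8 8; ≤3: 1 1 2 3 4 5 7 8 10 12 14 16 19 21 24 27; ≤4: 1 1 2 3 5 6 9 11 15 18 23 27 34 39 47 54; ≤5: 1 1 2 3 5 7 10 13 18 23 30 37 47 57 70 84; ≤6: 1 1 2 3 5 7 11 14 20 26 35 44 58 71 90 110; ≤7: 1 1 2 3 5 7 11 15 21 28 38 49 65 82 105 131; ≤8: 1 1 2 3 5 7 11 15 22 29 40 52 70 89 116 146. r_8(15) = 146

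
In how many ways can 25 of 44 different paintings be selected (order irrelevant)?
C(44,25) = 44!/(25!×19!) = 1408831480056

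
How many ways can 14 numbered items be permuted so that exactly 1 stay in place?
Choose the 1 fixed point C(14,1) = 14, derange the rest: !13 = Σ_{j=0}^{13} (-1)^j·13!/j! = 6227020800 - 6227020800 + 3113510400 - 1037836800 + 259459200 - 51891840 + 8648640 - 1235520 + 154440 - 17160 + 1716 - 156 + 13 - 1 = 2290792932. Product = 14 × 2290792932 = 32071101048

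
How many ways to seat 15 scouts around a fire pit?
Circular: fix one position, arrange the rest. (15-1)! = 87178291200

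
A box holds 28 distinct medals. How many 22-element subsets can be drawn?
C(28,22) = 28!/(22!×6!) = 376740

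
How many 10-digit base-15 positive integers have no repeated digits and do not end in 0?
Last digit: 14 nonzero choices. First digit: 13 (nonzero, ≠last). Middle 8: P(13,8) = 51891840. Total = 9444314880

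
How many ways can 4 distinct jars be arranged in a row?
4! = 24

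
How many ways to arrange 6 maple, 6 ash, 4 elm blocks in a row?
16! / (6! × 6! × 4!) = 1681680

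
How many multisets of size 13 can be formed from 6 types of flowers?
C(13+6-1, 6-1) = C(18, 5) = 8568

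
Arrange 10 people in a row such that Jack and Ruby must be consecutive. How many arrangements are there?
Treat the 2 as one block: (10-2+1)! × 2! = 362880 × 2 = 725760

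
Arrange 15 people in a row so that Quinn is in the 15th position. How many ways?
Fix one position: (15-1)! = 87178291200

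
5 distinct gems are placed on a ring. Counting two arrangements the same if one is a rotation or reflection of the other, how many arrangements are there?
(5-1)!/2 = 24/2 = 12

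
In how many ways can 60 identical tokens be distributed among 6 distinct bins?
C(60+6-1, 6-1) = C(65, 5) = 8259888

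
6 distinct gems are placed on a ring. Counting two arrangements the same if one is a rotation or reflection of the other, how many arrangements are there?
(6-1)!/2 = 120/2 = 60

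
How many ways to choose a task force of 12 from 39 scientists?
C(39,12) = 39!/(12!×27!) = 3910797436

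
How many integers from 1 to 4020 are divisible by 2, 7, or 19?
⌊4020/2⌋+⌊4020/7⌋+⌊4020/19⌋ - ⌊4020/14⌋-⌊4020/38⌋-⌊4020/133⌋ + ⌊4020/266⌋ = 2010+574+211 - 287-105-30 + 15 = 2388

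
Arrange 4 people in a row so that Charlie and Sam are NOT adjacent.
Total - adjacent = 4! - (4-1)!×2 = 24 - 12 = 12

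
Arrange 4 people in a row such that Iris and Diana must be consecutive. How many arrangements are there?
Treat the 2 as one block: (4-2+1)! × 2! = 6 × 2 = 12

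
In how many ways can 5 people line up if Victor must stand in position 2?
Fix one position: (5-1)! = 24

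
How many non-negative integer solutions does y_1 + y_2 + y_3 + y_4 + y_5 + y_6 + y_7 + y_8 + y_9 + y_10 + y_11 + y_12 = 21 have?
C(21+12-1, 12-1) = C(32, 11) = 129024480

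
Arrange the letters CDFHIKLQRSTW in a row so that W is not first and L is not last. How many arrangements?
By inclusion-exclusion: 12! - 2×(12-1)! + (12-2)! = 479001600 - 79833600 + 3628800 = 402796800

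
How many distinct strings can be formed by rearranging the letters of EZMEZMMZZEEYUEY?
15! / (3! × 5! × 2! × 4! × 1!) = 37837800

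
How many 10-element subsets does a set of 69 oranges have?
C(69,10) = 69!/(10!×59!) = 340032449328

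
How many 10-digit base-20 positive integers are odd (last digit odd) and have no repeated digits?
Last∈{1,3,5,7,9,11,13,15,17,19}. Last=0: 0. Last nonzero: 10×18×P(18,8) = 317578060800. Total = 317578060800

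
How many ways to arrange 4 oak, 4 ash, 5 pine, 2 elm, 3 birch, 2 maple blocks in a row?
20! / (4! × 4! × 5! × 2! × 3! × 2!) = 1466593128000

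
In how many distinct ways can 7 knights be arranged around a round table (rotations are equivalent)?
Circular: fix one position, arrange the rest. (7-1)! = 720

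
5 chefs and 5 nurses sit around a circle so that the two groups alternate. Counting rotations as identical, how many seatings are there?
Fix one of the chefs: (5-1)! ways for the remaining chefs, × 5! ways for the nurses = 24 × 120 = 2880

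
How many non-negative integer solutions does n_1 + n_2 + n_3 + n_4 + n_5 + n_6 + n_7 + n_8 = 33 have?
C(33+8-1, 8-1) = C(40, 7) = 18643560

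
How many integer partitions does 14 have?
Pentagonal recurrence p(n) = p(n-1) + p(n-2) - p(n-5) - p(n-7) + p(n-12) + p(n-15) - ... gives p(0..13) = 1, 1, 2, 3, 5, 7, 11, 15, 22, 30, 42, 56, 77, 101. p(14) = p(13) + p(12) - p(9) - p(7) + p(2) = 101 + 77 - 30 - 15 + 2 = 135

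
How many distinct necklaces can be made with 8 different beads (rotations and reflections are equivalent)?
(8-1)!/2 = 5040/2 = 2520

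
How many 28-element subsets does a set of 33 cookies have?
C(33,28) = 33!/(28!×5!) = 237336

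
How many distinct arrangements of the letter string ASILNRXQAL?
10! / (1! × 2! × 1! × 2! × 1! × 1! × 1! × 1!) = 907200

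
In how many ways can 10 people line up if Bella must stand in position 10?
Fix one position: (10-1)! = 362880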